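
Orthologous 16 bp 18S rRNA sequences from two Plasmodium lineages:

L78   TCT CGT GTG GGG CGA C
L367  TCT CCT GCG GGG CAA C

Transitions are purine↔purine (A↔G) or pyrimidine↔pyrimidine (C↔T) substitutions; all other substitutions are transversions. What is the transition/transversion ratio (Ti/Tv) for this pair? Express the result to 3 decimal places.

The sequences differ at positions 5 (G/C, transversion), 8 (T/C, transition), 14 (G/A, transition).
Of the 3 differences, 2 transitions and 1 transversion, so Ti/Tv = 2/1 = 2.000.

2.000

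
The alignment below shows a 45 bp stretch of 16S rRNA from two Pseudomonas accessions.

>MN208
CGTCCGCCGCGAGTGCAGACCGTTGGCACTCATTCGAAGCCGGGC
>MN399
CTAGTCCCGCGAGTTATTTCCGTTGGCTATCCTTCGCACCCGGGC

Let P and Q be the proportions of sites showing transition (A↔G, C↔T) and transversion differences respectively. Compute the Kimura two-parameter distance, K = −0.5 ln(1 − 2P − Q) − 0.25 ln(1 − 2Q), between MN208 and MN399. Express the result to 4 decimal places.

0.4630

The sequences differ at positions 2 (G/T, transversion), 3 (T/A, transversion), 4 (C/G, transversion), 5 (C/T, transition), 6 (G/C, transversion), 15 (G/T, transversion), 16 (C/A, transversion), 17 (A/T, transversion), 18 (G/T, transversion), 19 (A/T, transversion), 28 (A/T, transversion), 29 (C/A, transversion), 32 (A/C, transversion), 37 (A/C, transversion), 39 (G/C, transversion).
Of the 15 differences, 1 transition and 14 transversions over 45 sites: P = 1/45 = 0.022222, Q = 14/45 = 0.311111.
d = −0.5·ln(0.644445) − 0.25·ln(0.377778) = −0.5·(-0.439366) − 0.25·(-0.973449) = 0.4630.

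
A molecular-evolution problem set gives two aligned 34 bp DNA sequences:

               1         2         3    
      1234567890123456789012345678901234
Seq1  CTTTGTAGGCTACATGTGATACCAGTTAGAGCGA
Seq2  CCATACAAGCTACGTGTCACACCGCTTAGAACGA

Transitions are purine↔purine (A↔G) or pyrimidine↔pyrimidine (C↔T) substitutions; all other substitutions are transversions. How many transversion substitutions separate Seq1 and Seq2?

3

The sequences differ at positions 2 (T/C, transition), 3 (T/A, transversion), 5 (G/A, transition), 6 (T/C, transition), 8 (G/A, transition), 14 (A/G, transition), 18 (G/C, transversion), 20 (T/C, transition), 24 (A/G, transition), 25 (G/C, transversion), 31 (G/A, transition).
Of the 11 differences, 8 transitions and 3 transversions, so the answer is 3.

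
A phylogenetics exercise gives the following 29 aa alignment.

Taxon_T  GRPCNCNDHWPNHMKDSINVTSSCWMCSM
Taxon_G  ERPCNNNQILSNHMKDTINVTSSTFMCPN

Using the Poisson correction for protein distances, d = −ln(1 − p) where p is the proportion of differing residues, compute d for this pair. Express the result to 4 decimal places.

0.4769

Mismatches occur at site 1 (G/E), site 6 (C/N), site 8 (D/Q), site 9 (H/I), site 10 (W/L), site 11 (P/S), site 17 (S/T), site 24 (C/T), site 25 (W/F), site 28 (S/P), site 29 (M/N).
p = 11/29 = 0.379310.
d = −ln(1 − 0.379310) = −ln(0.620690) = 0.4769.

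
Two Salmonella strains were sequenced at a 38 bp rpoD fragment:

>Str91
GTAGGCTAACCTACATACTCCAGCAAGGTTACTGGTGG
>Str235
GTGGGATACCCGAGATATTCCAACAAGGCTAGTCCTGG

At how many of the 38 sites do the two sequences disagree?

11

The sequences differ at positions 3 (A/G), 6 (C/A), 9 (A/C), 12 (T/G), 14 (C/G), 18 (C/T), 23 (G/A), 29 (T/C), 32 (C/G), 34 (G/C), 35 (G/C).
That gives 11 mismatches out of 38 aligned sites, so the Hamming distance is 11.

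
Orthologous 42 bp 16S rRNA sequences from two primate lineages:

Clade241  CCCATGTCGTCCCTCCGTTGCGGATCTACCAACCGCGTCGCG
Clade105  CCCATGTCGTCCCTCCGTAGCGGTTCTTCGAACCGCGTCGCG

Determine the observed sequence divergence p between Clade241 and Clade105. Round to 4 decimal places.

The sequences differ at positions 19 (T/A), 24 (A/T), 28 (A/T), 30 (C/G).
There are 4 differences over 42 sites, so p = 4/42 = 0.0952.

0.0952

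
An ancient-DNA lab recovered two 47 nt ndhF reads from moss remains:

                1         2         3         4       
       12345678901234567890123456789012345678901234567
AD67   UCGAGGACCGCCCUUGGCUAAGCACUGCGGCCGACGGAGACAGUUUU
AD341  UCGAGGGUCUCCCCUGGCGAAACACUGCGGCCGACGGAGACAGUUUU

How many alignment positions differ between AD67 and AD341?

The sequences differ at positions 7 (A/G), 8 (C/U), 10 (G/U), 14 (U/C), 19 (U/G), 22 (G/A).
That gives 6 mismatches out of 47 aligned sites, so the Hamming distance is 6.

6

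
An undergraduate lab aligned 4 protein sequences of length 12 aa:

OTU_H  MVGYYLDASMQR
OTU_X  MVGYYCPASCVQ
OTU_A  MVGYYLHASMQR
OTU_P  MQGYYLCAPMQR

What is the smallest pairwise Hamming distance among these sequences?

Pairwise Hamming distances:
  OTU_H vs OTU_X: 5
  OTU_H vs OTU_A: 1
  OTU_H vs OTU_P: 3
  OTU_X vs OTU_A: 5
  OTU_X vs OTU_P: 7
  OTU_A vs OTU_P: 3
The smallest is 1, between OTU_H and OTU_A.

1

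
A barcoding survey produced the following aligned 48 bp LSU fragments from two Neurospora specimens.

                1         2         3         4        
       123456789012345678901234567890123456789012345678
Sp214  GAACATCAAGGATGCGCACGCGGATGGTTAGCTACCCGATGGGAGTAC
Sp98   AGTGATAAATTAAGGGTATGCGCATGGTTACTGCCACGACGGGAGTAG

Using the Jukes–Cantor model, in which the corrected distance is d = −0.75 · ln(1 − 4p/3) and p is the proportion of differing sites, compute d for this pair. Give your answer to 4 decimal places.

Mismatches occur at site 1 (G↔A), site 2 (A↔G), site 3 (A↔T), site 4 (C↔G), site 7 (C↔A), site 10 (G↔T), site 11 (G↔T), site 13 (T↔A), site 15 (C↔G), site 17 (C↔T), site 19 (C↔T), site 23 (G↔C), site 31 (G↔C), site 32 (C↔T), site 33 (T↔G), site 34 (A↔C), site 36 (C↔A), site 40 (T↔C), site 48 (C↔G).
p = 19/48 = 0.395833.
d = −0.75 · ln(1 − (4/3)·0.395833) = −0.75 · ln(0.472223) = −0.75 · (-0.750304) = 0.5627.

0.5627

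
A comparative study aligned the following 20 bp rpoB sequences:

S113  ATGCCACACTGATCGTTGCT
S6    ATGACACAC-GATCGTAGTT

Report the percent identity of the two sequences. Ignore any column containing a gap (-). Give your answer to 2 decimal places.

84.21%

Excluding the 1 gap column leaves 19 comparable sites.
Differing sites — 4:C/A; 17:T/A; 19:C/T.
16 of the 19 comparable sites match, so the percent identity is 16/19 × 100 = 84.21%.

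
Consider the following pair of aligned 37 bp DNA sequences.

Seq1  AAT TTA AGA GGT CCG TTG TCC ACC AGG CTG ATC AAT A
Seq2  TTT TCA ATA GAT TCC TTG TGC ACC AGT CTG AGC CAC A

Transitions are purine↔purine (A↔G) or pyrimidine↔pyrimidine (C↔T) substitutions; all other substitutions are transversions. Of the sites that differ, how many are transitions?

Mismatches occur at site 1 (A↔T, transversion), site 2 (A↔T, transversion), site 5 (T↔C, transition), site 8 (G↔T, transversion), site 11 (G↔A, transition), site 13 (C↔T, transition), site 15 (G↔C, transversion), site 20 (C↔G, transversion), site 27 (G↔T, transversion), site 32 (T↔G, transversion), site 34 (A↔C, transversion), site 36 (T↔C, transition).
Of the 12 differences, 4 transitions and 8 transversions, so the answer is 4.

4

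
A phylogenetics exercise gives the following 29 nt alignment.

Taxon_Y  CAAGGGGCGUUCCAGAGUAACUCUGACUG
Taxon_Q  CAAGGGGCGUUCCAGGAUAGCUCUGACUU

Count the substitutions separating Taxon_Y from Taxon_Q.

Differing sites — 16:A/G; 17:G/A; 20:A/G; 29:G/U.
That gives 4 mismatches out of 29 aligned sites, so the Hamming distance is 4.

4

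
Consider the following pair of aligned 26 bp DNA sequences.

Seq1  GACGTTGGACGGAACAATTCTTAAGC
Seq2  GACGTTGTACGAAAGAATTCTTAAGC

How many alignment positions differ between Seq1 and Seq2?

3

Mismatches occur at site 8 (G→T), site 12 (G→A), site 15 (C→G).
That gives 3 mismatches out of 26 aligned sites, so the Hamming distance is 3.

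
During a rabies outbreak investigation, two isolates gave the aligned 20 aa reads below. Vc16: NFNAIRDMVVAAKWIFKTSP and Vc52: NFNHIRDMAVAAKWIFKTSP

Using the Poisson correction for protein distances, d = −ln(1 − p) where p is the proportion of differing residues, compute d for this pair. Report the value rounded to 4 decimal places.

Differing sites — 4:A/H; 9:V/A.
p = 2/20 = 0.100000.
d = −ln(1 − 0.100000) = −ln(0.900000) = 0.1054.

0.1054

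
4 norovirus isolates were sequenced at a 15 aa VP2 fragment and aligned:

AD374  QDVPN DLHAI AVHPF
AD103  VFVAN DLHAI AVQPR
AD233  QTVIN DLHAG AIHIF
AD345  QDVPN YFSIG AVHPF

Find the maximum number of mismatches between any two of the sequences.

10

Pairwise Hamming distances:
  AD374 vs AD103: 5
  AD374 vs AD233: 5
  AD374 vs AD345: 5
  AD103 vs AD233: 8
  AD103 vs AD345: 10
  AD233 vs AD345: 8
The largest is 10, between AD103 and AD345.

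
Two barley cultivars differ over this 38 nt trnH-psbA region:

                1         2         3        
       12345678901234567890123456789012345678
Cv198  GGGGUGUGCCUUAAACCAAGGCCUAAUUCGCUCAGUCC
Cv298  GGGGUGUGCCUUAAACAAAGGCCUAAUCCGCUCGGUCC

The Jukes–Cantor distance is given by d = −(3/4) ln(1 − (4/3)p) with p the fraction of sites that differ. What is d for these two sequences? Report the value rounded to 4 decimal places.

0.0834

The sequences differ at positions 17 (C/A), 28 (U/C), 34 (A/G).
p = 3/38 = 0.078947.
d = −0.75 · ln(1 − (4/3)·0.078947) = −0.75 · ln(0.894737) = −0.75 · (-0.111225) = 0.0834.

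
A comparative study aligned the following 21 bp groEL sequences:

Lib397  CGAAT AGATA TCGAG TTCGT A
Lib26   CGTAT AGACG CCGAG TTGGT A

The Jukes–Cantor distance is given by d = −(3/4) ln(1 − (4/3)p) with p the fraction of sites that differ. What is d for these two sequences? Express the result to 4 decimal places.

The sequences differ at positions 3 (A/T), 9 (T/C), 10 (A/G), 11 (T/C), 18 (C/G).
p = 5/21 = 0.238095.
d = −0.75 · ln(1 − (4/3)·0.238095) = −0.75 · ln(0.682540) = −0.75 · (-0.381934) = 0.2865.

0.2865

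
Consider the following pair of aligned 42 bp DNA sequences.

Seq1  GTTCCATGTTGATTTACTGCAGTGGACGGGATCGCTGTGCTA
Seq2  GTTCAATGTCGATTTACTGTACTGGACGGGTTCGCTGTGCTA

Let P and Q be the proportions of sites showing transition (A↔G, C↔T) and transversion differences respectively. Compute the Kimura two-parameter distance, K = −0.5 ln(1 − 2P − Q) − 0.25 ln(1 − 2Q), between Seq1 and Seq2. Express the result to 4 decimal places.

The sequences differ at positions 5 (C/A, transversion), 10 (T/C, transition), 20 (C/T, transition), 22 (G/C, transversion), 31 (A/T, transversion).
Of the 5 differences, 2 transitions and 3 transversions over 42 sites: P = 2/42 = 0.047619, Q = 3/42 = 0.071429.
d = −0.5·ln(0.833333) − 0.25·ln(0.857142) = −0.5·(-0.182322) − 0.25·(-0.154152) = 0.1297.

0.1297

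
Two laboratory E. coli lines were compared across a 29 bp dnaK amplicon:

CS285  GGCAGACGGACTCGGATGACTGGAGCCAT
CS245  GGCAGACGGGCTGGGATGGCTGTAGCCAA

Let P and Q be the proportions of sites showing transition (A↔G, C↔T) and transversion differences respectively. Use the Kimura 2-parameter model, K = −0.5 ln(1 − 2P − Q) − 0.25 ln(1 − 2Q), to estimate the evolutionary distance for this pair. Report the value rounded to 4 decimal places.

0.1961

Mismatches occur at site 10 (A↔G, transition), site 13 (C↔G, transversion), site 19 (A↔G, transition), site 23 (G↔T, transversion), site 29 (T↔A, transversion).
Of the 5 differences, 2 transitions and 3 transversions over 29 sites: P = 2/29 = 0.068966, Q = 3/29 = 0.103448.
d = −0.5·ln(0.758620) − 0.25·ln(0.793104) = −0.5·(-0.276254) − 0.25·(-0.231801) = 0.1961.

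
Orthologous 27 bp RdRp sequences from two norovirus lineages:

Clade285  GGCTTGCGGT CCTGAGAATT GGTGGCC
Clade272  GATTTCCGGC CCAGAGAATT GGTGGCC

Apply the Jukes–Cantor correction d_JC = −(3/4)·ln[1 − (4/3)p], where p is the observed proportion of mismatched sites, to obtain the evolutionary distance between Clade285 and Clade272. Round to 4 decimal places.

0.2127

Mismatches occur at site 2 (G/A), site 3 (C/T), site 6 (G/C), site 10 (T/C), site 13 (T/A).
p = 5/27 = 0.185185.
d = −0.75 · ln(1 − (4/3)·0.185185) = −0.75 · ln(0.753087) = −0.75 · (-0.283575) = 0.2127.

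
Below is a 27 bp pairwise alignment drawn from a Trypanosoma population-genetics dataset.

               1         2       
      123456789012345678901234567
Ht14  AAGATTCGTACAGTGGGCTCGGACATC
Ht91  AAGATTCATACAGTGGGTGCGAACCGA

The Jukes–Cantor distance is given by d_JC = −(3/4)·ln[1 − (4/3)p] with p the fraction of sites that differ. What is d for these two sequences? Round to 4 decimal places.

The sequences differ at positions 8 (G/A), 18 (C/T), 19 (T/G), 22 (G/A), 25 (A/C), 26 (T/G), 27 (C/A).
p = 7/27 = 0.259259.
d = −0.75 · ln(1 − (4/3)·0.259259) = −0.75 · ln(0.654321) = −0.75 · (-0.424157) = 0.3181.

0.3181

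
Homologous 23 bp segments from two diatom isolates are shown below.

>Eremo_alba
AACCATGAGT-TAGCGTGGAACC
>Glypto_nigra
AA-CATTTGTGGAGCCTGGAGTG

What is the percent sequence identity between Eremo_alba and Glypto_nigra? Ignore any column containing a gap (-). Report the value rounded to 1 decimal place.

Excluding the 2 gap columns leaves 21 comparable sites.
Mismatches occur at site 7 (G↔T), site 8 (A↔T), site 12 (T↔G), site 16 (G↔C), site 21 (A↔G), site 22 (C↔T), site 23 (C↔G).
14 of the 21 comparable sites match, so the percent identity is 14/21 × 100 = 66.7%.

66.7%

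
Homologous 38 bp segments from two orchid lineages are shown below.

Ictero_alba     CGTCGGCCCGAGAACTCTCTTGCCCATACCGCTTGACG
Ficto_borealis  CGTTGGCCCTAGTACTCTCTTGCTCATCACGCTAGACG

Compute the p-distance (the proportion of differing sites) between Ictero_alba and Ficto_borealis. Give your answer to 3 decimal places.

The sequences differ at positions 4 (C/T), 10 (G/T), 13 (A/T), 24 (C/T), 28 (A/C), 29 (C/A), 34 (T/A).
There are 7 differences over 38 sites, so p = 7/38 = 0.184.

0.184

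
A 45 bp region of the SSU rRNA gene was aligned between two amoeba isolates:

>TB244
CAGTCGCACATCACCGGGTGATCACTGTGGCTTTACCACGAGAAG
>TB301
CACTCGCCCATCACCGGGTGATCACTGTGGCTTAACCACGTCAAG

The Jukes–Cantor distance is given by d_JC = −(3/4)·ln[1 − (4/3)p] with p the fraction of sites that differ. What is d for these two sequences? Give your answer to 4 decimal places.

0.1203

Differing sites — 3:G/C; 8:A/C; 34:T/A; 41:A/T; 42:G/C.
p = 5/45 = 0.111111.
d = −0.75 · ln(1 − (4/3)·0.111111) = −0.75 · ln(0.851852) = −0.75 · (-0.160342) = 0.1203.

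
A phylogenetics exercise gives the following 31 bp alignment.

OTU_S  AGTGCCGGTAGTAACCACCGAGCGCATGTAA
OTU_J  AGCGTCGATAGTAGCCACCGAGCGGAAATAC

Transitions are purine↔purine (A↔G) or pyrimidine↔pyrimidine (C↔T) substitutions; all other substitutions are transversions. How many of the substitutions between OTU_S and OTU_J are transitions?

5

Differing sites — 3:T/C (Ti); 5:C/T (Ti); 8:G/A (Ti); 14:A/G (Ti); 25:C/G (Tv); 27:T/A (Tv); 28:G/A (Ti); 31:A/C (Tv).
Of the 8 differences, 5 transitions and 3 transversions, so the answer is 5.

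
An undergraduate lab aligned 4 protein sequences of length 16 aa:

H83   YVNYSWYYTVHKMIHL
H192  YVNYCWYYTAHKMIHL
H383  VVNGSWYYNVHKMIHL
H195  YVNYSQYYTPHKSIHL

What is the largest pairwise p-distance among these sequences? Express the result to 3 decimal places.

Pairwise Hamming distances:
  H83 vs H192: 2
  H83 vs H383: 3
  H83 vs H195: 3
  H192 vs H383: 5
  H192 vs H195: 4
  H383 vs H195: 6
The largest is 6 mismatches, between H383 and H195; p = 6/16 = 0.375.

0.375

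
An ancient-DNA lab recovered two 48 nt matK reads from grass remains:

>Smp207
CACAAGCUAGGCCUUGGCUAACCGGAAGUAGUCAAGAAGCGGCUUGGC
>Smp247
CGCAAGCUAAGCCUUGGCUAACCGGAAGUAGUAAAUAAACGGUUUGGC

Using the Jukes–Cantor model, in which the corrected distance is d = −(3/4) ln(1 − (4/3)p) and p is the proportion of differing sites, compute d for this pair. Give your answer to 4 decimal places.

0.1367

Mismatches occur at site 2 (A↔G), site 10 (G↔A), site 33 (C↔A), site 36 (G↔U), site 39 (G↔A), site 43 (C↔U).
p = 6/48 = 0.125000.
d = −0.75 · ln(1 − (4/3)·0.125000) = −0.75 · ln(0.833333) = −0.75 · (-0.182322) = 0.1367.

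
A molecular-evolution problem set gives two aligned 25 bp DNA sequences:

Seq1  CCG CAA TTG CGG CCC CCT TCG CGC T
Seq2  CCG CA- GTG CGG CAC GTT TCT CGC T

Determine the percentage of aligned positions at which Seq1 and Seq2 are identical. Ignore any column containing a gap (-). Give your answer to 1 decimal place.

Excluding the 1 gap column leaves 24 comparable sites.
Differing sites — 7:T/G; 14:C/A; 16:C/G; 17:C/T; 21:G/T.
19 of the 24 comparable sites match, so the percent identity is 19/24 × 100 = 79.2%.

79.2%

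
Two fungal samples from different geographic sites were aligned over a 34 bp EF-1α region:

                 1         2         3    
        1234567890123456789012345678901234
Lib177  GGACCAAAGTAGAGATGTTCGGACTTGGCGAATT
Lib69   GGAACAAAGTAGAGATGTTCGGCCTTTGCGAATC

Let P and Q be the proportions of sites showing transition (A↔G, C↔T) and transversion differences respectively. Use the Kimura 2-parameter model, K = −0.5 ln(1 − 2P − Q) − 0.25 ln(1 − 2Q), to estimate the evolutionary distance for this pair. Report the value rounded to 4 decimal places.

The sequences differ at positions 4 (C/A, transversion), 23 (A/C, transversion), 27 (G/T, transversion), 34 (T/C, transition).
Of the 4 differences, 1 transition and 3 transversions over 34 sites: P = 1/34 = 0.029412, Q = 3/34 = 0.088235.
d = −0.5·ln(0.852941) − 0.25·ln(0.823530) = −0.5·(-0.159065) − 0.25·(-0.194155) = 0.1281.

0.1281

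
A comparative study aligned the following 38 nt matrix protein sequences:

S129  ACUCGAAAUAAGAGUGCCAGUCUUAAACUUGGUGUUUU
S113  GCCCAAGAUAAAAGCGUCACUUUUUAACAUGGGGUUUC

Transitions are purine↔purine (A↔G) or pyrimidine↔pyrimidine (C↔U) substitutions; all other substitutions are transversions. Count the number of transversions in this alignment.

Differing sites — 1:A/G (Ti); 3:U/C (Ti); 5:G/A (Ti); 7:A/G (Ti); 12:G/A (Ti); 15:U/C (Ti); 17:C/U (Ti); 20:G/C (Tv); 22:C/U (Ti); 25:A/U (Tv); 29:U/A (Tv); 33:U/G (Tv); 38:U/C (Ti).
Of the 13 differences, 9 transitions and 4 transversions, so the answer is 4.

4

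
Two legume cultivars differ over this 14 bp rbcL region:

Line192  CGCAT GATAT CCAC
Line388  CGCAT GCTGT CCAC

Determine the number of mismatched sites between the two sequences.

Differing sites — 7:A/C; 9:A/G.
That gives 2 mismatches out of 14 aligned sites, so the Hamming distance is 2.

2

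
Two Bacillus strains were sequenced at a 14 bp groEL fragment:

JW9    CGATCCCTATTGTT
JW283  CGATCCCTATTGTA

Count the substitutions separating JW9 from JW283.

A single mismatch occurs at site 14 (T/A).
That gives 1 mismatch out of 14 aligned sites, so the Hamming distance is 1.

1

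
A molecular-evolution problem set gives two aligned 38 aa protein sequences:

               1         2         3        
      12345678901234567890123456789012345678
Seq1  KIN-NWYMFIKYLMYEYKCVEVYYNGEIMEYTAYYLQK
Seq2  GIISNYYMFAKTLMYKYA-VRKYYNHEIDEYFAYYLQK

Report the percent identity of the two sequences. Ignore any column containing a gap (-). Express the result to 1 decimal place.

Excluding the 2 gap columns leaves 36 comparable sites.
Mismatches occur at site 1 (K↔G), site 3 (N↔I), site 6 (W↔Y), site 10 (I↔A), site 12 (Y↔T), site 16 (E↔K), site 18 (K↔A), site 21 (E↔R), site 22 (V↔K), site 26 (G↔H), site 29 (M↔D), site 32 (T↔F).
24 of the 36 comparable sites match, so the percent identity is 24/36 × 100 = 66.7%.

66.7%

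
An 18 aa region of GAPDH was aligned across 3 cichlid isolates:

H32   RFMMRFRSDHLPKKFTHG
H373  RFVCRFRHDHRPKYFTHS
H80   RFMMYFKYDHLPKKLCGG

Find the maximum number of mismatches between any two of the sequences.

11

Pairwise Hamming distances:
  H32 vs H373: 6
  H32 vs H80: 6
  H373 vs H80: 11
The largest is 11, between H373 and H80.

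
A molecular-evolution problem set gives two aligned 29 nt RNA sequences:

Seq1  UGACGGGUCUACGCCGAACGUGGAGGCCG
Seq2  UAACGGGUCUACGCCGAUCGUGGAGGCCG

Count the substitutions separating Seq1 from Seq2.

2

Differing sites — 2:G/A; 18:A/U.
That gives 2 mismatches out of 29 aligned sites, so the Hamming distance is 2.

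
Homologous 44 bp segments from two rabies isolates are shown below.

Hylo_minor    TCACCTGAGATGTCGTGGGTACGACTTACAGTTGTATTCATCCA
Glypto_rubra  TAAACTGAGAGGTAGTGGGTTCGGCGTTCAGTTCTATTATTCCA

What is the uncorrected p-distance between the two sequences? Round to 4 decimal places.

0.2500

Differing sites — 2:C/A; 4:C/A; 11:T/G; 14:C/A; 21:A/T; 24:A/G; 26:T/G; 28:A/T; 34:G/C; 39:C/A; 40:A/T.
There are 11 differences over 44 sites, so p = 11/44 = 0.2500.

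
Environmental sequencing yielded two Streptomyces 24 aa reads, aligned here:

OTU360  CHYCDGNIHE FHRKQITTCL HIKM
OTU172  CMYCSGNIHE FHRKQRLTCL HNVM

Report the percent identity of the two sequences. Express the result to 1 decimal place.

Differing sites — 2:H/M; 5:D/S; 16:I/R; 17:T/L; 22:I/N; 23:K/V.
18 of the 24 sites match, so the percent identity is 18/24 × 100 = 75.0%.

75.0%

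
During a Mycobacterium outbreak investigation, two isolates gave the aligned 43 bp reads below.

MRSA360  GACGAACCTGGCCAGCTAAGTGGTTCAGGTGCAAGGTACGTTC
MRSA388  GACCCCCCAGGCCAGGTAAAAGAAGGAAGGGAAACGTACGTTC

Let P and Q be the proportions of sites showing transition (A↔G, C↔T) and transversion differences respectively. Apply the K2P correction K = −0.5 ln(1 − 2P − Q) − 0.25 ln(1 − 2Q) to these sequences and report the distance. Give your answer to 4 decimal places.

Differing sites — 4:G/C (Tv); 5:A/C (Tv); 6:A/C (Tv); 9:T/A (Tv); 16:C/G (Tv); 20:G/A (Ti); 21:T/A (Tv); 23:G/A (Ti); 24:T/A (Tv); 25:T/G (Tv); 26:C/G (Tv); 28:G/A (Ti); 30:T/G (Tv); 32:C/A (Tv); 35:G/C (Tv).
Of the 15 differences, 3 transitions and 12 transversions over 43 sites: P = 3/43 = 0.069767, Q = 12/43 = 0.279070.
d = −0.5·ln(0.581396) − 0.25·ln(0.441860) = −0.5·(-0.542323) − 0.25·(-0.816762) = 0.4754.

0.4754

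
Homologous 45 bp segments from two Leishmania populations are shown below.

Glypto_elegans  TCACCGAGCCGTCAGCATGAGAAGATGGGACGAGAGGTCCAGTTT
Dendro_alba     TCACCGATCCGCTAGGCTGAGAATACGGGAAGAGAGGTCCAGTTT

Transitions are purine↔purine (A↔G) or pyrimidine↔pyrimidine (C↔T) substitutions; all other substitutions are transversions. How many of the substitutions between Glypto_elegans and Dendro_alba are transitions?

3

The sequences differ at positions 8 (G/T, transversion), 12 (T/C, transition), 13 (C/T, transition), 16 (C/G, transversion), 17 (A/C, transversion), 24 (G/T, transversion), 26 (T/C, transition), 31 (C/A, transversion).
Of the 8 differences, 3 transitions and 5 transversions, so the answer is 3.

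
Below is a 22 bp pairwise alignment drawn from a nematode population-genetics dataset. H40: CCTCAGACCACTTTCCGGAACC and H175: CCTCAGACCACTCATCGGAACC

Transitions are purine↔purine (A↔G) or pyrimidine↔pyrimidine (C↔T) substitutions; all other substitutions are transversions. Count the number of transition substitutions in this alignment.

The sequences differ at positions 13 (T/C, transition), 14 (T/A, transversion), 15 (C/T, transition).
Of the 3 differences, 2 transitions and 1 transversion, so the answer is 2.

2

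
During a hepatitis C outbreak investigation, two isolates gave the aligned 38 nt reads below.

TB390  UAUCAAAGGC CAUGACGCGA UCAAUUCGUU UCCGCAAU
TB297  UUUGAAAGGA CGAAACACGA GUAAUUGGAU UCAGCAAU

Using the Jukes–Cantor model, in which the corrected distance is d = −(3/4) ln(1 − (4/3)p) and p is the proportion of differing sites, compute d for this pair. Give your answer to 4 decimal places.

0.4099

The sequences differ at positions 2 (A/U), 4 (C/G), 10 (C/A), 12 (A/G), 13 (U/A), 14 (G/A), 17 (G/A), 21 (U/G), 22 (C/U), 27 (C/G), 29 (U/A), 33 (C/A).
p = 12/38 = 0.315789.
d = −0.75 · ln(1 − (4/3)·0.315789) = −0.75 · ln(0.578948) = −0.75 · (-0.546543) = 0.4099.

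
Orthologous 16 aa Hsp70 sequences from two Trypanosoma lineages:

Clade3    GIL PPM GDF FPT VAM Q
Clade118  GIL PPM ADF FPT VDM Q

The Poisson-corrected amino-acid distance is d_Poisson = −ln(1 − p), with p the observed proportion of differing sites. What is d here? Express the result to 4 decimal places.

0.1335

Mismatches occur at site 7 (G↔A), site 14 (A↔D).
p = 2/16 = 0.125000.
d = −ln(1 − 0.125000) = −ln(0.875000) = 0.1335.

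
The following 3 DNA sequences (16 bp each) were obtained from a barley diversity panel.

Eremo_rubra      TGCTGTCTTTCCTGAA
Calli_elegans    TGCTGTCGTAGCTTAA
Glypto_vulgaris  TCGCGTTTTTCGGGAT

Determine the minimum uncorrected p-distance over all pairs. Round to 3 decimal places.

0.250

Pairwise Hamming distances:
  Eremo_rubra vs Calli_elegans: 4
  Eremo_rubra vs Glypto_vulgaris: 7
  Calli_elegans vs Glypto_vulgaris: 11
The smallest is 4 mismatches, between Eremo_rubra and Calli_elegans; p = 4/16 = 0.250.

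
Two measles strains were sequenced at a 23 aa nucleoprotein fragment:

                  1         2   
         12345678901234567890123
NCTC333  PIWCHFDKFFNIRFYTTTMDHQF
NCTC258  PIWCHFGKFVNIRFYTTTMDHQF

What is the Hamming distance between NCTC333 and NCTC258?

Differing sites — 7:D/G; 10:F/V.
That gives 2 mismatches out of 23 aligned sites, so the Hamming distance is 2.

2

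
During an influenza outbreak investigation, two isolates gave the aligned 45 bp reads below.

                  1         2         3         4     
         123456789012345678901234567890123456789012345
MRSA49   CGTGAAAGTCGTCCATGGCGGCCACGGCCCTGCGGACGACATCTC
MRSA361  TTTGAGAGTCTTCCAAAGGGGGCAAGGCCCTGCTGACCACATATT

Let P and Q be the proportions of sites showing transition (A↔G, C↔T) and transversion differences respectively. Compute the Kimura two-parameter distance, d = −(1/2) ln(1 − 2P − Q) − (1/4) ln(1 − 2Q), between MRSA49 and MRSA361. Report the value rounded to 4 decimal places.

0.3649

The sequences differ at positions 1 (C/T, transition), 2 (G/T, transversion), 6 (A/G, transition), 11 (G/T, transversion), 16 (T/A, transversion), 17 (G/A, transition), 19 (C/G, transversion), 22 (C/G, transversion), 25 (C/A, transversion), 34 (G/T, transversion), 38 (G/C, transversion), 43 (C/A, transversion), 45 (C/T, transition).
Of the 13 differences, 4 transitions and 9 transversions over 45 sites: P = 4/45 = 0.088889, Q = 9/45 = 0.200000.
d = −0.5·ln(0.622222) − 0.25·ln(0.600000) = −0.5·(-0.474458) − 0.25·(-0.510826) = 0.3649.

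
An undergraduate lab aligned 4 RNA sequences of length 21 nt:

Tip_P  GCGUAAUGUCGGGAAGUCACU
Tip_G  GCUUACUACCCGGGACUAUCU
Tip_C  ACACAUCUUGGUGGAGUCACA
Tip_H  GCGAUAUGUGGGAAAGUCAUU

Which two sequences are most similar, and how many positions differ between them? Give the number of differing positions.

Pairwise Hamming distances:
  Tip_P vs Tip_G: 9
  Tip_P vs Tip_C: 10
  Tip_P vs Tip_H: 5
  Tip_G vs Tip_C: 14
  Tip_G vs Tip_H: 14
  Tip_C vs Tip_H: 12
The smallest is 5, between Tip_P and Tip_H.

5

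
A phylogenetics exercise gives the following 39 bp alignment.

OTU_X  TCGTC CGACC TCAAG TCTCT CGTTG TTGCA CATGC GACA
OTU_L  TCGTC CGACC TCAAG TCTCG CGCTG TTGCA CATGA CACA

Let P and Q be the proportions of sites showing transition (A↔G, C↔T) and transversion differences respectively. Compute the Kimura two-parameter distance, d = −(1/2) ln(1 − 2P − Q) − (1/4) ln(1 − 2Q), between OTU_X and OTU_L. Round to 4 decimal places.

Mismatches occur at site 20 (T/G, transversion), site 23 (T/C, transition), site 35 (C/A, transversion), site 36 (G/C, transversion).
Of the 4 differences, 1 transition and 3 transversions over 39 sites: P = 1/39 = 0.025641, Q = 3/39 = 0.076923.
d = −0.5·ln(0.871795) − 0.25·ln(0.846154) = −0.5·(-0.137201) − 0.25·(-0.167054) = 0.1104.

0.1104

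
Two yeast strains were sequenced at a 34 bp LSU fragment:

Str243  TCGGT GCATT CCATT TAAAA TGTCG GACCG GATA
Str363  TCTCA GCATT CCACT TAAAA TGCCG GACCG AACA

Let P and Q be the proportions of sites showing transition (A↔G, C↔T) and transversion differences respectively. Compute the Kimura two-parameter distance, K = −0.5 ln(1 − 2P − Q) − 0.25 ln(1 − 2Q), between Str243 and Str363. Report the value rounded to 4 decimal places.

0.2440

Mismatches occur at site 3 (G↔T, transversion), site 4 (G↔C, transversion), site 5 (T↔A, transversion), site 14 (T↔C, transition), site 23 (T↔C, transition), site 31 (G↔A, transition), site 33 (T↔C, transition).
Of the 7 differences, 4 transitions and 3 transversions over 34 sites: P = 4/34 = 0.117647, Q = 3/34 = 0.088235.
d = −0.5·ln(0.676471) − 0.25·ln(0.823530) = −0.5·(-0.390866) − 0.25·(-0.194155) = 0.2440.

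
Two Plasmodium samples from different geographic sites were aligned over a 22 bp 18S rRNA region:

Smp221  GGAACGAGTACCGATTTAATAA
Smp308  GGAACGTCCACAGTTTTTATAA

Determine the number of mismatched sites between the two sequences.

Mismatches occur at site 7 (A↔T), site 8 (G↔C), site 9 (T↔C), site 12 (C↔A), site 14 (A↔T), site 18 (A↔T).
That gives 6 mismatches out of 22 aligned sites, so the Hamming distance is 6.

6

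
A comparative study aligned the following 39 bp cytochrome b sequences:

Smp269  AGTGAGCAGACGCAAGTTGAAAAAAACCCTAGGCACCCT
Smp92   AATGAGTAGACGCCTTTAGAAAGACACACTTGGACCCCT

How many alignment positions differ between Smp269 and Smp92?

12

Differing sites — 2:G/A; 7:C/T; 14:A/C; 15:A/T; 16:G/T; 18:T/A; 23:A/G; 25:A/C; 28:C/A; 31:A/T; 34:C/A; 35:A/C.
That gives 12 mismatches out of 39 aligned sites, so the Hamming distance is 12.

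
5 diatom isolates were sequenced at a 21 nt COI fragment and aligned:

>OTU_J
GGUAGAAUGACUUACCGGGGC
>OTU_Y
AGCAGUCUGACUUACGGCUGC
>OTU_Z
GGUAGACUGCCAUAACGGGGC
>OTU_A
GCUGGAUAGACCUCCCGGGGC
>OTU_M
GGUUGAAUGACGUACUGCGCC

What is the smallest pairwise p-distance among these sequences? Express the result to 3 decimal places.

0.190

Pairwise Hamming distances:
  OTU_J vs OTU_Y: 7
  OTU_J vs OTU_Z: 4
  OTU_J vs OTU_A: 6
  OTU_J vs OTU_M: 5
  OTU_Y vs OTU_Z: 9
  OTU_Y vs OTU_A: 12
  OTU_Y vs OTU_M: 9
  OTU_Z vs OTU_A: 8
  OTU_Z vs OTU_M: 8
  OTU_A vs OTU_M: 9
The smallest is 4 mismatches, between OTU_J and OTU_Z; p = 4/21 = 0.190.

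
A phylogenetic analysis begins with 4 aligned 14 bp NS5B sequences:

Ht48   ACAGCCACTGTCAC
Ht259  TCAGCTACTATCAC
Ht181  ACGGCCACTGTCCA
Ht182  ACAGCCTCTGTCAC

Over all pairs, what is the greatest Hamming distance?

Pairwise Hamming distances:
  Ht48 vs Ht259: 3
  Ht48 vs Ht181: 3
  Ht48 vs Ht182: 1
  Ht259 vs Ht181: 6
  Ht259 vs Ht182: 4
  Ht181 vs Ht182: 4
The largest is 6, between Ht259 and Ht181.

6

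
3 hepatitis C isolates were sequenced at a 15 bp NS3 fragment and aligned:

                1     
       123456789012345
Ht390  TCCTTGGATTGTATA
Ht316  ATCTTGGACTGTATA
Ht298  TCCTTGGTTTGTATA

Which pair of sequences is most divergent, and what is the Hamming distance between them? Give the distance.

4

Pairwise Hamming distances:
  Ht390 vs Ht316: 3
  Ht390 vs Ht298: 1
  Ht316 vs Ht298: 4
The largest is 4, between Ht316 and Ht298.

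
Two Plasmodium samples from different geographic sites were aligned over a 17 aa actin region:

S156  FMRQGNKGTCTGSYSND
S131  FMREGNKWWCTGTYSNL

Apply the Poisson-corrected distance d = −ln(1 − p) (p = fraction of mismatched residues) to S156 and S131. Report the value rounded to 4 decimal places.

0.3483

The sequences differ at positions 4 (Q/E), 8 (G/W), 9 (T/W), 13 (S/T), 17 (D/L).
p = 5/17 = 0.294118.
d = −ln(1 − 0.294118) = −ln(0.705882) = 0.3483.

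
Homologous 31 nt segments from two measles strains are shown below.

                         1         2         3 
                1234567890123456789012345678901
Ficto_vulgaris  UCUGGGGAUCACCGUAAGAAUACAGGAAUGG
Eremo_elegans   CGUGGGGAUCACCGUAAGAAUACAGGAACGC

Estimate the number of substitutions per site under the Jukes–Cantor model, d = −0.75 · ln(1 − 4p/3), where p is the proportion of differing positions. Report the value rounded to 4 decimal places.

0.1416

Mismatches occur at site 1 (U→C), site 2 (C→G), site 29 (U→C), site 31 (G→C).
p = 4/31 = 0.129032.
d = −0.75 · ln(1 − (4/3)·0.129032) = −0.75 · ln(0.827957) = −0.75 · (-0.188794) = 0.1416.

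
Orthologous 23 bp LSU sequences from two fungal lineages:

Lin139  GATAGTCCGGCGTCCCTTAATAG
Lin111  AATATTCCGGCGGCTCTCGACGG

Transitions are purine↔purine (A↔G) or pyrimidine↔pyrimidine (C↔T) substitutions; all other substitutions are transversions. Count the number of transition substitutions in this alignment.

The sequences differ at positions 1 (G/A, transition), 5 (G/T, transversion), 13 (T/G, transversion), 15 (C/T, transition), 18 (T/C, transition), 19 (A/G, transition), 21 (T/C, transition), 22 (A/G, transition).
Of the 8 differences, 6 transitions and 2 transversions, so the answer is 6.

6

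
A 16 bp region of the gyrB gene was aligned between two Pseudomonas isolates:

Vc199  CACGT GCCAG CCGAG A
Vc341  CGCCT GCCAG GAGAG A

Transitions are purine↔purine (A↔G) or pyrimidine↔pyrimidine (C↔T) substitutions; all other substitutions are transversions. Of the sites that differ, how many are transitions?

1

The sequences differ at positions 2 (A/G, transition), 4 (G/C, transversion), 11 (C/G, transversion), 12 (C/A, transversion).
Of the 4 differences, 1 transition and 3 transversions, so the answer is 1.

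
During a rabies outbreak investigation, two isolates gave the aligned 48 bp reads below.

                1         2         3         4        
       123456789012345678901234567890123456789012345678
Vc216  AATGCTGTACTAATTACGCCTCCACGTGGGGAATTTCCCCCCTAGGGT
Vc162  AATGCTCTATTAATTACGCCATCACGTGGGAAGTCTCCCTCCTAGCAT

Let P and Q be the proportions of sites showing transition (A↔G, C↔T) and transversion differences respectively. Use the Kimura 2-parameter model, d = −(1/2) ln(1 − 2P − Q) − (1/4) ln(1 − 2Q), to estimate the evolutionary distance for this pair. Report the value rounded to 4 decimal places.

0.2520

The sequences differ at positions 7 (G/C, transversion), 10 (C/T, transition), 21 (T/A, transversion), 22 (C/T, transition), 31 (G/A, transition), 33 (A/G, transition), 35 (T/C, transition), 40 (C/T, transition), 46 (G/C, transversion), 47 (G/A, transition).
Of the 10 differences, 7 transitions and 3 transversions over 48 sites: P = 7/48 = 0.145833, Q = 3/48 = 0.062500.
d = −0.5·ln(0.645834) − 0.25·ln(0.875000) = −0.5·(-0.437213) − 0.25·(-0.133531) = 0.2520.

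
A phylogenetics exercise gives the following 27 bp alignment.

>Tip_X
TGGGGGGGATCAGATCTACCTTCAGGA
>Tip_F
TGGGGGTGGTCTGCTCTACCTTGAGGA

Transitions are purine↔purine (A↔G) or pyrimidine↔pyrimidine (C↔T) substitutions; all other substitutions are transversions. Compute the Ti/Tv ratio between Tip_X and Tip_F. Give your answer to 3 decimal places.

0.250

The sequences differ at positions 7 (G/T, transversion), 9 (A/G, transition), 12 (A/T, transversion), 14 (A/C, transversion), 23 (C/G, transversion).
Of the 5 differences, 1 transition and 4 transversions, so Ti/Tv = 1/4 = 0.250.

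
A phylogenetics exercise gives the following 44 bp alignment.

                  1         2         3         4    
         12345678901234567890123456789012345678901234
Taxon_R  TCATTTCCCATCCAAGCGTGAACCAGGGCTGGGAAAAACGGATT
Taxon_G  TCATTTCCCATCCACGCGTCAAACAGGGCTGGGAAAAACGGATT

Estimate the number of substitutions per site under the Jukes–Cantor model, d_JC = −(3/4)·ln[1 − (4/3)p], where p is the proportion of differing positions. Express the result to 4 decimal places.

0.0715

The sequences differ at positions 15 (A/C), 20 (G/C), 23 (C/A).
p = 3/44 = 0.068182.
d = −0.75 · ln(1 − (4/3)·0.068182) = −0.75 · ln(0.909091) = −0.75 · (-0.095310) = 0.0715.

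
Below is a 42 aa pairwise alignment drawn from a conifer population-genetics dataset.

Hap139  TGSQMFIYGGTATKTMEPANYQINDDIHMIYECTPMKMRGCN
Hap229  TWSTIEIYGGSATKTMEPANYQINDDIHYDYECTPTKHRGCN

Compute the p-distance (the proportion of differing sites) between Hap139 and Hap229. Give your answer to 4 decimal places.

0.2143

Mismatches occur at site 2 (G/W), site 4 (Q/T), site 5 (M/I), site 6 (F/E), site 11 (T/S), site 29 (M/Y), site 30 (I/D), site 36 (M/T), site 38 (M/H).
There are 9 differences over 42 sites, so p = 9/42 = 0.2143.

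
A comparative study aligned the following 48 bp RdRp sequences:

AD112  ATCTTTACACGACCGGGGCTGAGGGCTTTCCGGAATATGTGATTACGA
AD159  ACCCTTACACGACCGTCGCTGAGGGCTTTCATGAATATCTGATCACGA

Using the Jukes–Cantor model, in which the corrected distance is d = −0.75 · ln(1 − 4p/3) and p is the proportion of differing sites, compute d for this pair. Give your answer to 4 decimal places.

The sequences differ at positions 2 (T/C), 4 (T/C), 16 (G/T), 17 (G/C), 31 (C/A), 32 (G/T), 39 (G/C), 44 (T/C).
p = 8/48 = 0.166667.
d = −0.75 · ln(1 − (4/3)·0.166667) = −0.75 · ln(0.777777) = −0.75 · (-0.251315) = 0.1885.

0.1885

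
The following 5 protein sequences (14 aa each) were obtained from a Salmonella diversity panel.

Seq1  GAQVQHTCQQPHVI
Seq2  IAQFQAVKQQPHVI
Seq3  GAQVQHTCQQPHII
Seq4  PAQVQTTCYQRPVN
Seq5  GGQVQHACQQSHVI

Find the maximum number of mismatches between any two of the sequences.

9

Pairwise Hamming distances:
  Seq1 vs Seq2: 5
  Seq1 vs Seq3: 1
  Seq1 vs Seq4: 6
  Seq1 vs Seq5: 3
  Seq2 vs Seq3: 6
  Seq2 vs Seq4: 9
  Seq2 vs Seq5: 7
  Seq3 vs Seq4: 7
  Seq3 vs Seq5: 4
  Seq4 vs Seq5: 8
The largest is 9, between Seq2 and Seq4.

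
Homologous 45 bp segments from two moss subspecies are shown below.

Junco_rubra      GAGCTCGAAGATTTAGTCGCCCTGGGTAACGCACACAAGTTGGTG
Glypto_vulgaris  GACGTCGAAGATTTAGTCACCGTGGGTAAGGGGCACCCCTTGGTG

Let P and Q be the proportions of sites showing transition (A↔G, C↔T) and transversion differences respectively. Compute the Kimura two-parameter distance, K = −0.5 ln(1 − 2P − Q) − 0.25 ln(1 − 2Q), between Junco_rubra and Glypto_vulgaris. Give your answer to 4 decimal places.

0.2649

Mismatches occur at site 3 (G→C, transversion), site 4 (C→G, transversion), site 19 (G→A, transition), site 22 (C→G, transversion), site 30 (C→G, transversion), site 32 (C→G, transversion), site 33 (A→G, transition), site 37 (A→C, transversion), site 38 (A→C, transversion), site 39 (G→C, transversion).
Of the 10 differences, 2 transitions and 8 transversions over 45 sites: P = 2/45 = 0.044444, Q = 8/45 = 0.177778.
d = −0.5·ln(0.733334) − 0.25·ln(0.644444) = −0.5·(-0.310154) − 0.25·(-0.439367) = 0.2649.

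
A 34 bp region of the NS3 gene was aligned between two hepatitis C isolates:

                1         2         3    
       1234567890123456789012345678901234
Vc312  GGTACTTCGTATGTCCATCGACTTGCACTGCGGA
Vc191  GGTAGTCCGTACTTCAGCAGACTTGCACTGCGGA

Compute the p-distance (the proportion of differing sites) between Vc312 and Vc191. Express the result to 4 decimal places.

0.2353

Differing sites — 5:C/G; 7:T/C; 12:T/C; 13:G/T; 16:C/A; 17:A/G; 18:T/C; 19:C/A.
There are 8 differences over 34 sites, so p = 8/34 = 0.2353.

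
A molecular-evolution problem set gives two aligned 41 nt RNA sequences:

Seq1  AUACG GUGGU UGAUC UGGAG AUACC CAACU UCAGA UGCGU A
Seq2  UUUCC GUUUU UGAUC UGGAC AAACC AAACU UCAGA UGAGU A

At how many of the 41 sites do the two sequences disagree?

9

Mismatches occur at site 1 (A/U), site 3 (A/U), site 5 (G/C), site 8 (G/U), site 9 (G/U), site 20 (G/C), site 22 (U/A), site 26 (C/A), site 38 (C/A).
That gives 9 mismatches out of 41 aligned sites, so the Hamming distance is 9.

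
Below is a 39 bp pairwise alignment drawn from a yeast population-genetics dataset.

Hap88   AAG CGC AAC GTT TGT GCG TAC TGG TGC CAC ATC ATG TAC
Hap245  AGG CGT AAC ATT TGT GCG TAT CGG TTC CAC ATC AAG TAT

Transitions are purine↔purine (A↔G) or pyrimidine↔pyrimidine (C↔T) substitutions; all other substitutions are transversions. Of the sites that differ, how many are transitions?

6

The sequences differ at positions 2 (A/G, transition), 6 (C/T, transition), 10 (G/A, transition), 21 (C/T, transition), 22 (T/C, transition), 26 (G/T, transversion), 35 (T/A, transversion), 39 (C/T, transition).
Of the 8 differences, 6 transitions and 2 transversions, so the answer is 6.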